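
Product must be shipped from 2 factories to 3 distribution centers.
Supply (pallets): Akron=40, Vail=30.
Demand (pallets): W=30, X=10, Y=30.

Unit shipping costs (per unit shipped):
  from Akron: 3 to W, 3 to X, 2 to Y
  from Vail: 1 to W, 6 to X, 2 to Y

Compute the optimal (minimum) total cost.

Optimal allocation:
  Akron to X: 10 pallets
  Akron to Y: 30 pallets
  Vail to W: 30 pallets
Total cost = 120.

120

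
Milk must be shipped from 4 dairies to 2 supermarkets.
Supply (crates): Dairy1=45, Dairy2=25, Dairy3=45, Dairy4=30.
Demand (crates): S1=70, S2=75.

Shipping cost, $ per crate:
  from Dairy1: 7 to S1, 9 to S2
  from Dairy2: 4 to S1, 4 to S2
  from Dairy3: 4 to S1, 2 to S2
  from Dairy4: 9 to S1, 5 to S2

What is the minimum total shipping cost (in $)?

655

An optimal shipping plan:
  Dairy1 to S1: 45 × $7 = $315
  Dairy2 to S1: 25 × $4 = $100
  Dairy3 to S2: 45 × $2 = $90
  Dairy4 to S2: 30 × $5 = $150
Total = 315 + 100 + 90 + 150 = $655.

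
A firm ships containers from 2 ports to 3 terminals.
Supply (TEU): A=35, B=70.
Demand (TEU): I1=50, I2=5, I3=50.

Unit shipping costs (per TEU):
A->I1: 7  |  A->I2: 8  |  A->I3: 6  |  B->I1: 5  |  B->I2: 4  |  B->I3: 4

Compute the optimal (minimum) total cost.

540

Optimal allocation:
  A→I1: 35 TEU
  B→I1: 15 TEU
  B→I2: 5 TEU
  B→I3: 50 TEU
Total cost = 540.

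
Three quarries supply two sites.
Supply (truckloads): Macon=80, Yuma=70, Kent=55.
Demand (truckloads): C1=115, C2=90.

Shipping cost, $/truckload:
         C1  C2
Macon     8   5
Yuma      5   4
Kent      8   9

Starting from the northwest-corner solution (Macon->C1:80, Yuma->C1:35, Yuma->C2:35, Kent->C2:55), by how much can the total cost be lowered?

Current plan cost = 80·8 + 35·5 + 35·4 + 55·9 = $1450.
Optimal plan:
  Macon->C2: 80 truckloads
  Yuma->C1: 60 truckloads
  Yuma->C2: 10 truckloads
  Kent->C1: 55 truckloads
Optimal cost = $1180.
Saving = 1450 − 1180 = $270.

270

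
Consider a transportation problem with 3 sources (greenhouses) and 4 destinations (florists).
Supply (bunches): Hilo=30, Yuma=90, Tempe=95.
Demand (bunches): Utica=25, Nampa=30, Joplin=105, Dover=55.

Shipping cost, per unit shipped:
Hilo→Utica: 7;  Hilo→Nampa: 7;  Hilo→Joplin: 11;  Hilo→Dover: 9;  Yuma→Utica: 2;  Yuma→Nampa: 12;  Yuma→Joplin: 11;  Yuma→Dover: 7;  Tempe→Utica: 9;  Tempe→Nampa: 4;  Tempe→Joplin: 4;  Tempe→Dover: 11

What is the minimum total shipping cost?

1135

A cheapest plan:
  Hilo–Nampa: 30 × 7 = 210
  Yuma–Utica: 25 × 2 = 50
  Yuma–Joplin: 10 × 11 = 110
  Yuma–Dover: 55 × 7 = 385
  Tempe–Joplin: 95 × 4 = 380
Total = 210 + 50 + 110 + 385 + 380 = 1135.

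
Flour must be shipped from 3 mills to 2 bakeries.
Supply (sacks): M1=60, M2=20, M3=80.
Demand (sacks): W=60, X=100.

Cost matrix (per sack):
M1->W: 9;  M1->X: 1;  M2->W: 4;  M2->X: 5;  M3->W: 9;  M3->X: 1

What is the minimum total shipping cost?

A cheapest plan:
  M1→X: 60 sacks
  M2→W: 20 sacks
  M3→W: 40 sacks
  M3→X: 40 sacks
Total cost = 540.

540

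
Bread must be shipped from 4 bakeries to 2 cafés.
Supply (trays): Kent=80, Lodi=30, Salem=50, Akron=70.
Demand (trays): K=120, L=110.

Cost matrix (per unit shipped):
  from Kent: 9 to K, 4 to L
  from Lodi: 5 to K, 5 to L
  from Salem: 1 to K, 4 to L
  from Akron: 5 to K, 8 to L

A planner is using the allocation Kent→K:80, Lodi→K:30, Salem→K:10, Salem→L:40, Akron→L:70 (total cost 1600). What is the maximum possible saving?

Current plan cost = 80·9 + 30·5 + 10·1 + 40·4 + 70·8 = 1600.
Optimal plan:
  Kent→L: 80 × 4 = 320
  Lodi→L: 30 × 5 = 150
  Salem→K: 50 × 1 = 50
  Akron→K: 70 × 5 = 350
Optimal cost = 870.
Saving = 1600 − 870 = 730.

730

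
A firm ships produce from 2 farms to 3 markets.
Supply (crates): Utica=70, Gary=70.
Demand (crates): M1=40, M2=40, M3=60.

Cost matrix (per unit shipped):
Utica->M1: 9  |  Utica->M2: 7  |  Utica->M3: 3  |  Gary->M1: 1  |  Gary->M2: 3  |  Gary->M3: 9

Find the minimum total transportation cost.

380

An optimal shipping plan:
  Utica to M2: 10 × 7 = 70
  Utica to M3: 60 × 3 = 180
  Gary to M1: 40 × 1 = 40
  Gary to M2: 30 × 3 = 90
Total = 70 + 180 + 40 + 90 = 380.
(Supply check: Utica ships 70; Gary ships 70.)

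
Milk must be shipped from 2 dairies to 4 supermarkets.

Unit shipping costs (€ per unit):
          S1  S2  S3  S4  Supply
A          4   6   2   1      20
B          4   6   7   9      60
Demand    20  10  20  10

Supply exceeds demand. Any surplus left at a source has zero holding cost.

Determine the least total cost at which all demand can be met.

Optimal allocation:
  A to S3: 10 crates
  A to S4: 10 crates
  B to S1: 20 crates
  B to S2: 10 crates
  B to S3: 10 crates
Total cost = €240.

240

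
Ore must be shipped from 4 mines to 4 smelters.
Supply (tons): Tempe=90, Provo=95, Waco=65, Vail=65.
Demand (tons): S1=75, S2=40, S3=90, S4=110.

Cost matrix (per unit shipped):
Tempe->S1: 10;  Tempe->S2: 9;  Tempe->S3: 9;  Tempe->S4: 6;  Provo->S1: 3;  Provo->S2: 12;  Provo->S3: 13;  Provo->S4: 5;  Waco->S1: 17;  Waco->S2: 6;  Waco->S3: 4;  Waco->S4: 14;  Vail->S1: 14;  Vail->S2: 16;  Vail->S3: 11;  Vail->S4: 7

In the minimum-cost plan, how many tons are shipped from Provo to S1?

75

Solving gives:
  Tempe->S2: 40 tons
  Tempe->S3: 25 tons
  Tempe->S4: 25 tons
  Provo->S1: 75 tons
  Provo->S4: 20 tons
  Waco->S3: 65 tons
  Vail->S4: 65 tons
Total cost = 1775.
So Provo→S1 carries 75 tons.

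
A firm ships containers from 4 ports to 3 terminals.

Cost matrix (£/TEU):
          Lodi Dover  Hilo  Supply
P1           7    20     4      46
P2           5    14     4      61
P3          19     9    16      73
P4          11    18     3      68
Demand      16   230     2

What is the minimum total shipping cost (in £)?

3415

A cheapest plan:
  P1 to Lodi: 16 × £7 = £112
  P1 to Dover: 28 × £20 = £560
  P1 to Hilo: 2 × £4 = £8
  P2 to Dover: 61 × £14 = £854
  P3 to Dover: 73 × £9 = £657
  P4 to Dover: 68 × £18 = £1224
Total = 112 + 560 + 8 + 854 + 657 + 1224 = £3415.
(Supply check: P1 ships 46; P2 ships 61; P3 ships 73; P4 ships 68.)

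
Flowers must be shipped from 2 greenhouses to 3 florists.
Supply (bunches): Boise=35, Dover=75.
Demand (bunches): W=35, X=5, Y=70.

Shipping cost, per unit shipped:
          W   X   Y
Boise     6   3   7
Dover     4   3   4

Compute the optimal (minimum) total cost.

495

One minimum-cost allocation:
  Boise–W: 30 × 6 = 180
  Boise–X: 5 × 3 = 15
  Dover–W: 5 × 4 = 20
  Dover–Y: 70 × 4 = 280
Total = 180 + 15 + 20 + 280 = 495.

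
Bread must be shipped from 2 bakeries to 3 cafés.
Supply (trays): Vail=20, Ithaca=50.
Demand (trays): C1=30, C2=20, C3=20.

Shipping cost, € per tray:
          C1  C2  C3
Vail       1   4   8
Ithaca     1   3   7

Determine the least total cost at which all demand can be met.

230

Optimal allocation:
  Vail–C1: 20 × €1 = €20
  Ithaca–C1: 10 × €1 = €10
  Ithaca–C2: 20 × €3 = €60
  Ithaca–C3: 20 × €7 = €140
Total = 20 + 10 + 60 + 140 = €230.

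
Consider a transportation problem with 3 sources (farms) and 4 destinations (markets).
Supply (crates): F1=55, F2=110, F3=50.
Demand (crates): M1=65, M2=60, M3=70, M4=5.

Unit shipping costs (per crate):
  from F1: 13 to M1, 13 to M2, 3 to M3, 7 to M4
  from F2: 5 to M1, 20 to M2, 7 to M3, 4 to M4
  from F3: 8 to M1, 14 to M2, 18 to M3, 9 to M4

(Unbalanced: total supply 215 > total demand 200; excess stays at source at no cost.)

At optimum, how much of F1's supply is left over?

Minimum-cost shipments:
  F1->M2: 10 × 13 = 130
  F1->M3: 45 × 3 = 135
  F2->M1: 65 × 5 = 325
  F2->M3: 25 × 7 = 175
  F2->M4: 5 × 4 = 20
  F3->M2: 50 × 14 = 700
Total cost = 1485.
F1 ships 55 of its 55, leaving 0.

0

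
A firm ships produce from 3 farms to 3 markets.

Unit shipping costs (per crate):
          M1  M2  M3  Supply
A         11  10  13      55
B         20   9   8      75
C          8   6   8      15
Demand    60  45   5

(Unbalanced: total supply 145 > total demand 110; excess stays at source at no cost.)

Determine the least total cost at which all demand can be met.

An optimal shipping plan:
  A to M1: 45 × 11 = 495
  B to M2: 45 × 9 = 405
  B to M3: 5 × 8 = 40
  C to M1: 15 × 8 = 120
Total = 495 + 405 + 40 + 120 = 1060.

1060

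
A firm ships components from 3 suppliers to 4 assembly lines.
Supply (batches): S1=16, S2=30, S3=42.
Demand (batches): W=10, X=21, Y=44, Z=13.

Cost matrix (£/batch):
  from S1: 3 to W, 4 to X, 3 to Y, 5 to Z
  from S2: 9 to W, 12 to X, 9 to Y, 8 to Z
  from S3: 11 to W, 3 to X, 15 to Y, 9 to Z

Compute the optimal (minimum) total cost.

Optimal allocation:
  S1 to Y: 16 batches
  S2 to W: 2 batches
  S2 to Y: 28 batches
  S3 to W: 8 batches
  S3 to X: 21 batches
  S3 to Z: 13 batches
Total cost = £586.
(Supply check: S1 ships 16; S2 ships 30; S3 ships 42.)

586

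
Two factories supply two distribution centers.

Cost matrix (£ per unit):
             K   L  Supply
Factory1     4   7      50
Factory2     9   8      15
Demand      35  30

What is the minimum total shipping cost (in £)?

An optimal shipping plan:
  Factory1 to K: 35 × £4 = £140
  Factory1 to L: 15 × £7 = £105
  Factory2 to L: 15 × £8 = £120
Total = 140 + 105 + 120 = £365.

365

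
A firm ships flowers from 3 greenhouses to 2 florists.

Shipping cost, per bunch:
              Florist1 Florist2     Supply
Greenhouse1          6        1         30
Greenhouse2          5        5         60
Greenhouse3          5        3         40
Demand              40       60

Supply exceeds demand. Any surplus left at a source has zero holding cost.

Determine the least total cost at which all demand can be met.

A cheapest plan:
  Greenhouse1–Florist2: 30 × 1 = 30
  Greenhouse2–Florist1: 30 × 5 = 150
  Greenhouse3–Florist1: 10 × 5 = 50
  Greenhouse3–Florist2: 30 × 3 = 90
Total = 30 + 150 + 50 + 90 = 320.

320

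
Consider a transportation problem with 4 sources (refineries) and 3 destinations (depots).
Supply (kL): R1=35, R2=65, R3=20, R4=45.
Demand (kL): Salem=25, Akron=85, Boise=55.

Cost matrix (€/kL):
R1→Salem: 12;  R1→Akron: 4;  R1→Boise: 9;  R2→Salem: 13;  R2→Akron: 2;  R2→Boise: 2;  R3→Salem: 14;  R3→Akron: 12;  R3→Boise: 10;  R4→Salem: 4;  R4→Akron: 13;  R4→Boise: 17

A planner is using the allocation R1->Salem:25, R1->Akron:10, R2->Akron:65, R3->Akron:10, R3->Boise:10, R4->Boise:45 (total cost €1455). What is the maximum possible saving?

625

Current plan cost = 25·12 + 10·4 + 65·2 + 10·12 + 10·10 + 45·17 = €1455.
Optimal plan:
  R1 to Akron: 35 × €4 = €140
  R2 to Akron: 30 × €2 = €60
  R2 to Boise: 35 × €2 = €70
  R3 to Boise: 20 × €10 = €200
  R4 to Salem: 25 × €4 = €100
  R4 to Akron: 20 × €13 = €260
Optimal cost = €830.
Saving = 1455 − 830 = €625.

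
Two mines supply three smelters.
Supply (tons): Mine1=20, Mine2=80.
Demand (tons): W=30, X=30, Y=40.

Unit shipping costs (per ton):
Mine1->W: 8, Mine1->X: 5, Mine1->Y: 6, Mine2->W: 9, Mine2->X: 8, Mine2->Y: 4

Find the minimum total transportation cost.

610

An optimal shipping plan:
  Mine1→X: 20 × 5 = 100
  Mine2→W: 30 × 9 = 270
  Mine2→X: 10 × 8 = 80
  Mine2→Y: 40 × 4 = 160
Total = 100 + 270 + 80 + 160 = 610.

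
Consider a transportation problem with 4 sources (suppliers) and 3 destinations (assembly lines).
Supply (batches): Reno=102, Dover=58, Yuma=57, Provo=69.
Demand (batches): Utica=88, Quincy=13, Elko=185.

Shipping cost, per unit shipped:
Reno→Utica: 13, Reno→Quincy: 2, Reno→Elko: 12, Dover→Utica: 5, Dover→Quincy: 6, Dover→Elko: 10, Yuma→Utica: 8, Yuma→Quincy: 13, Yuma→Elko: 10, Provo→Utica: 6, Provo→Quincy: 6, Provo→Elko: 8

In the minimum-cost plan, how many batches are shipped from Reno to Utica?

0

Solving gives:
  Reno→Quincy: 13 × 2 = 26
  Reno→Elko: 89 × 12 = 1068
  Dover→Utica: 58 × 5 = 290
  Yuma→Utica: 30 × 8 = 240
  Yuma→Elko: 27 × 10 = 270
  Provo→Elko: 69 × 8 = 552
Total cost = 2446.
The route Reno→Utica is not used.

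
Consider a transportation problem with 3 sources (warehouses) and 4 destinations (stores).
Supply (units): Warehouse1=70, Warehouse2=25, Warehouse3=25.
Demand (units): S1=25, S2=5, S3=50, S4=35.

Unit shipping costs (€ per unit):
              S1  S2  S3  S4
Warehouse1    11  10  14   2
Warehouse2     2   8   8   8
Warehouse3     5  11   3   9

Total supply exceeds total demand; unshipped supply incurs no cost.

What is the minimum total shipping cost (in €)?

595

An optimal shipping plan:
  Warehouse1 to S2: 5 units
  Warehouse1 to S3: 25 units
  Warehouse1 to S4: 35 units
  Warehouse2 to S1: 25 units
  Warehouse3 to S3: 25 units
Total cost = €595.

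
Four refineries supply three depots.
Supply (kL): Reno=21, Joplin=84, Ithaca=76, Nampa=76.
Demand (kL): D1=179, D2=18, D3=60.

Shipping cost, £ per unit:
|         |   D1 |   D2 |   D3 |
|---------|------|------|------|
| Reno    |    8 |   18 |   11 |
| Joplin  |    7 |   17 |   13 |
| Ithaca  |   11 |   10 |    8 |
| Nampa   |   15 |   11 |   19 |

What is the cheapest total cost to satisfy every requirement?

Optimal allocation:
  Reno–D1: 21 kL
  Joplin–D1: 84 kL
  Ithaca–D1: 16 kL
  Ithaca–D3: 60 kL
  Nampa–D1: 58 kL
  Nampa–D2: 18 kL
Total cost = £2480.
(Supply check: Reno ships 21; Joplin ships 84; Ithaca ships 76; Nampa ships 76.)

2480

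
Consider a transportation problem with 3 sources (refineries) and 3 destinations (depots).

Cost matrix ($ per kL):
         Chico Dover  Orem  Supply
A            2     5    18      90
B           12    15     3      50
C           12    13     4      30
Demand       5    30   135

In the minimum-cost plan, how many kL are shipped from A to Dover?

Optimal shipments:
  A→Chico: 5 kL
  A→Dover: 30 kL
  A→Orem: 55 kL
  B→Orem: 50 kL
  C→Orem: 30 kL
Total cost = $1420.
So A→Dover carries 30 kL.

30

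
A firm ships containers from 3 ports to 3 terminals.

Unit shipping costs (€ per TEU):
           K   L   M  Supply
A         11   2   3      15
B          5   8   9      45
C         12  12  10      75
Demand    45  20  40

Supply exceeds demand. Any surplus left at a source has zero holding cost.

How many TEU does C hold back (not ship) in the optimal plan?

30

Minimum-cost shipments:
  A–L: 15 × €2 = €30
  B–K: 45 × €5 = €225
  C–L: 5 × €12 = €60
  C–M: 40 × €10 = €400
Total cost = €715.
C ships 45 of its 75, leaving 30.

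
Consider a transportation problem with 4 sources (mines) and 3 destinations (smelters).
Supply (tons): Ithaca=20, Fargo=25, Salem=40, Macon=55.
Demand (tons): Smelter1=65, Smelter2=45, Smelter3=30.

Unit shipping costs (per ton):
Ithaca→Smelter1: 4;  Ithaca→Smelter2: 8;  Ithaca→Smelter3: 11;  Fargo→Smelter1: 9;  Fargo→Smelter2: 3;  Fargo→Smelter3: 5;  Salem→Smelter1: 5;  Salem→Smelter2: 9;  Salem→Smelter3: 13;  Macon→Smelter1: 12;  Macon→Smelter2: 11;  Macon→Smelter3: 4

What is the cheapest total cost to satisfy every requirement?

755

One minimum-cost allocation:
  Ithaca->Smelter1: 20 × 4 = 80
  Fargo->Smelter2: 25 × 3 = 75
  Salem->Smelter1: 40 × 5 = 200
  Macon->Smelter1: 5 × 12 = 60
  Macon->Smelter2: 20 × 11 = 220
  Macon->Smelter3: 30 × 4 = 120
Total = 80 + 75 + 200 + 60 + 220 + 120 = 755.
(Supply check: Ithaca ships 20; Fargo ships 25; Salem ships 40; Macon ships 55.)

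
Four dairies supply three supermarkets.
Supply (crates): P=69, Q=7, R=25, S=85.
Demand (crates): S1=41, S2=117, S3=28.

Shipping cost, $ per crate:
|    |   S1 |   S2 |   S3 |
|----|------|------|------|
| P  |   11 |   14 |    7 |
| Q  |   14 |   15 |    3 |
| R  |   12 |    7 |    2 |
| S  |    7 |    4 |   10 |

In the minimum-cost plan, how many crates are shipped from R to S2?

25

Solving gives:
  P–S1: 41 × $11 = $451
  P–S2: 7 × $14 = $98
  P–S3: 21 × $7 = $147
  Q–S3: 7 × $3 = $21
  R–S2: 25 × $7 = $175
  S–S2: 85 × $4 = $340
Total cost = $1232.
So R→S2 carries 25 crates.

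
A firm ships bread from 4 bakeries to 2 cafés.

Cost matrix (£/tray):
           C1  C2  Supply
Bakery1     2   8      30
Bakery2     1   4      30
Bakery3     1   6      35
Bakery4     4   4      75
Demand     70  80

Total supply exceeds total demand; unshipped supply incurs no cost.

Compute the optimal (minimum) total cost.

A cheapest plan:
  Bakery1 to C1: 10 trays
  Bakery2 to C1: 25 trays
  Bakery2 to C2: 5 trays
  Bakery3 to C1: 35 trays
  Bakery4 to C2: 75 trays
Total cost = £400.
(Supply check: Bakery1 ships 10; Bakery2 ships 30; Bakery3 ships 35; Bakery4 ships 75.)

400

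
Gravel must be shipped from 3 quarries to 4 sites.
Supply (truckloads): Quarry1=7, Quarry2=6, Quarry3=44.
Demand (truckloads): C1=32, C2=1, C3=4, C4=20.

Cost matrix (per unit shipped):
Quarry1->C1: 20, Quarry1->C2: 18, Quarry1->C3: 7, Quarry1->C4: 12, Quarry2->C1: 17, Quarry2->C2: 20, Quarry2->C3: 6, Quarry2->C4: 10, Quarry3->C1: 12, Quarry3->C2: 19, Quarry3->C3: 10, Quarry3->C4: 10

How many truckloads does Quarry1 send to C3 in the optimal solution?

Solving gives:
  Quarry1–C2: 1 × 18 = 18
  Quarry1–C3: 4 × 7 = 28
  Quarry1–C4: 2 × 12 = 24
  Quarry2–C4: 6 × 10 = 60
  Quarry3–C1: 32 × 12 = 384
  Quarry3–C4: 12 × 10 = 120
Total cost = 634.
So Quarry1→C3 carries 4 truckloads.

4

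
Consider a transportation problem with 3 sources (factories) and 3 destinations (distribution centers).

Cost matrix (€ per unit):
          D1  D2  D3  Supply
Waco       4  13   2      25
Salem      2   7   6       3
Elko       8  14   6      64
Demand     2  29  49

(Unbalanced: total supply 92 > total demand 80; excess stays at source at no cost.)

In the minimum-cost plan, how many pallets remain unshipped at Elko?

12

An optimal plan:
  Waco to D3: 25 × €2 = €50
  Salem to D2: 3 × €7 = €21
  Elko to D1: 2 × €8 = €16
  Elko to D2: 26 × €14 = €364
  Elko to D3: 24 × €6 = €144
Total cost = €595.
Elko ships 52 of its 64, leaving 12.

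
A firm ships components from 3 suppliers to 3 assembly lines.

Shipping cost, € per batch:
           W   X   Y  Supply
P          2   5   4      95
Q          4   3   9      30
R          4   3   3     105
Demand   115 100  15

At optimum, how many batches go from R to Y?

15

Solving gives:
  P→W: 95 × €2 = €190
  Q→W: 20 × €4 = €80
  Q→X: 10 × €3 = €30
  R→X: 90 × €3 = €270
  R→Y: 15 × €3 = €45
Total cost = €615.
So R→Y carries 15 batches.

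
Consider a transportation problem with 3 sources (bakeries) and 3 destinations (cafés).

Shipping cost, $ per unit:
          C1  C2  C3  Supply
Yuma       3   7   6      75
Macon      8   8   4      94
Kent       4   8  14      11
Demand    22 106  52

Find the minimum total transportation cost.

1069

An optimal shipping plan:
  Yuma–C1: 11 × $3 = $33
  Yuma–C2: 64 × $7 = $448
  Macon–C2: 42 × $8 = $336
  Macon–C3: 52 × $4 = $208
  Kent–C1: 11 × $4 = $44
Total = 33 + 448 + 336 + 208 + 44 = $1069.
(Supply check: Yuma ships 75; Macon ships 94; Kent ships 11.)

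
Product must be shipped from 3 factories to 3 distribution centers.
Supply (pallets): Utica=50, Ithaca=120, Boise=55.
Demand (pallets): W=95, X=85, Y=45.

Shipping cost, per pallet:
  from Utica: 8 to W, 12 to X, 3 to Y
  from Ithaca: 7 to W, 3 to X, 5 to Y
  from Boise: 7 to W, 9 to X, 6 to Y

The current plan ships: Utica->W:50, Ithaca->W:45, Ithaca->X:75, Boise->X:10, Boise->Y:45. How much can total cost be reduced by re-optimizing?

240

Current plan cost = 50·8 + 45·7 + 75·3 + 10·9 + 45·6 = 1300.
Optimal plan:
  Utica–W: 5 × 8 = 40
  Utica–Y: 45 × 3 = 135
  Ithaca–W: 35 × 7 = 245
  Ithaca–X: 85 × 3 = 255
  Boise–W: 55 × 7 = 385
Optimal cost = 1060.
Saving = 1300 − 1060 = 240.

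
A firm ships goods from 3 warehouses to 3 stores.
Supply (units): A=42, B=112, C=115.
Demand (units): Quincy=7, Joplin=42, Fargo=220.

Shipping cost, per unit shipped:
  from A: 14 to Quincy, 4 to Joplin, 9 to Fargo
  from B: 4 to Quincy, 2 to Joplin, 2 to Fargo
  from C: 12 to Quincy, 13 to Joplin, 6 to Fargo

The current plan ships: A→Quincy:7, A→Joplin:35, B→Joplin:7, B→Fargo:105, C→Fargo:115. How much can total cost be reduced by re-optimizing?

Current plan cost = 7·14 + 35·4 + 7·2 + 105·2 + 115·6 = 1152.
Optimal plan:
  A to Joplin: 42 × 4 = 168
  B to Quincy: 7 × 4 = 28
  B to Fargo: 105 × 2 = 210
  C to Fargo: 115 × 6 = 690
Optimal cost = 1096.
Saving = 1152 − 1096 = 56.

56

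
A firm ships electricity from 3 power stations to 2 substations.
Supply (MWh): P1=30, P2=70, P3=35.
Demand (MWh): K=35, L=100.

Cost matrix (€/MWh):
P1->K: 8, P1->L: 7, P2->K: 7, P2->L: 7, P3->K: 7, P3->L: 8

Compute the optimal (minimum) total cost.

A cheapest plan:
  P1–L: 30 × €7 = €210
  P2–L: 70 × €7 = €490
  P3–K: 35 × €7 = €245
Total = 210 + 490 + 245 = €945.

945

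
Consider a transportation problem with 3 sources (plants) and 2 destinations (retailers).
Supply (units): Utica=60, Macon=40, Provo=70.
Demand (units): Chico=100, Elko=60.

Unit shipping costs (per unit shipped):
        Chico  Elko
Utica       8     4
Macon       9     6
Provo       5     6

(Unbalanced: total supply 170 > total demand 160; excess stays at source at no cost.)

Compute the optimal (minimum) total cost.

860

Optimal allocation:
  Utica–Elko: 60 units
  Macon–Chico: 30 units
  Provo–Chico: 70 units
Total cost = 860.
(Supply check: Utica ships 60; Macon ships 30; Provo ships 70.)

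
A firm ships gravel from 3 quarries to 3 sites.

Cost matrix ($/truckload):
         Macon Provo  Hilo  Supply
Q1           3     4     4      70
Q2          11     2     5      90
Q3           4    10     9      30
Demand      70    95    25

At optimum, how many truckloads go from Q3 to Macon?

Solving gives:
  Q1 to Macon: 40 × $3 = $120
  Q1 to Provo: 5 × $4 = $20
  Q1 to Hilo: 25 × $4 = $100
  Q2 to Provo: 90 × $2 = $180
  Q3 to Macon: 30 × $4 = $120
Total cost = $540.
So Q3→Macon carries 30 truckloads.

30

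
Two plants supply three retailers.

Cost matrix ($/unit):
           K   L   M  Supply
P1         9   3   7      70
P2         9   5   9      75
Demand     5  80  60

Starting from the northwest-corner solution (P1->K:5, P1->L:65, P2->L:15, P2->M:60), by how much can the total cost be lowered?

10

Current plan cost = 5·9 + 65·3 + 15·5 + 60·9 = $855.
Optimal plan:
  P1→L: 10 × $3 = $30
  P1→M: 60 × $7 = $420
  P2→K: 5 × $9 = $45
  P2→L: 70 × $5 = $350
Optimal cost = $845.
Saving = 855 − 845 = $10.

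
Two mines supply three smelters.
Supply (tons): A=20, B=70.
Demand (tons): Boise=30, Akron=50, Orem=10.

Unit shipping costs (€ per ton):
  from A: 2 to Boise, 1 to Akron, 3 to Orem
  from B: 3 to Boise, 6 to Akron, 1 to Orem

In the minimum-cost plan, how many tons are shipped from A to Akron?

The minimum-cost plan:
  A to Akron: 20 × €1 = €20
  B to Boise: 30 × €3 = €90
  B to Akron: 30 × €6 = €180
  B to Orem: 10 × €1 = €10
Total cost = €300.
So A→Akron carries 20 tons.

20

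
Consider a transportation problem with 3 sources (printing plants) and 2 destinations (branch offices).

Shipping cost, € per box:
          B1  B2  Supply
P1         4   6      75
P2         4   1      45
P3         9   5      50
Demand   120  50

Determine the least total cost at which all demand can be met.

A cheapest plan:
  P1 to B1: 75 × €4 = €300
  P2 to B1: 45 × €4 = €180
  P3 to B2: 50 × €5 = €250
Total = 300 + 180 + 250 = €730.
(Supply check: P1 ships 75; P2 ships 45; P3 ships 50.)

730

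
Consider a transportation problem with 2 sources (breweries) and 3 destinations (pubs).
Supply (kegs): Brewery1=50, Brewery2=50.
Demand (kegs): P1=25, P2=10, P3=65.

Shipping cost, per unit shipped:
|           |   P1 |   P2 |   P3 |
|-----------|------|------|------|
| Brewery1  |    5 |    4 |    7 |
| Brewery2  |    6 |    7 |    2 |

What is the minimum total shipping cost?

370

A cheapest plan:
  Brewery1→P1: 25 kegs
  Brewery1→P2: 10 kegs
  Brewery1→P3: 15 kegs
  Brewery2→P3: 50 kegs
Total cost = 370.
(Supply check: Brewery1 ships 50; Brewery2 ships 50.)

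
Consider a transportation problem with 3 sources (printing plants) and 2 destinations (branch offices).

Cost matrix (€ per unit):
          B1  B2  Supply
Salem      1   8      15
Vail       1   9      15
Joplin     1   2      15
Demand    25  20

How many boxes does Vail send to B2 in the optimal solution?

0

Optimal shipments:
  Salem→B1: 10 boxes
  Salem→B2: 5 boxes
  Vail→B1: 15 boxes
  Joplin→B2: 15 boxes
Total cost = €95.
The route Vail→B2 is not used.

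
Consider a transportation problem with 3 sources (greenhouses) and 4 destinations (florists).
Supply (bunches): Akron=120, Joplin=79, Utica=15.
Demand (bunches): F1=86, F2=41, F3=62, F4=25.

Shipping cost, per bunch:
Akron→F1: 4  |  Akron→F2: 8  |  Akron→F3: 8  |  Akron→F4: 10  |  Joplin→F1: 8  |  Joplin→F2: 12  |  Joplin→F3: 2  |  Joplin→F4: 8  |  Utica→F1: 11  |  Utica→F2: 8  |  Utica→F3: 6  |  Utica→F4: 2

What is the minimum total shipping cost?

934

A cheapest plan:
  Akron to F1: 79 × 4 = 316
  Akron to F2: 41 × 8 = 328
  Joplin to F1: 7 × 8 = 56
  Joplin to F3: 62 × 2 = 124
  Joplin to F4: 10 × 8 = 80
  Utica to F4: 15 × 2 = 30
Total = 316 + 328 + 56 + 124 + 80 + 30 = 934.
(Supply check: Akron ships 120; Joplin ships 79; Utica ships 15.)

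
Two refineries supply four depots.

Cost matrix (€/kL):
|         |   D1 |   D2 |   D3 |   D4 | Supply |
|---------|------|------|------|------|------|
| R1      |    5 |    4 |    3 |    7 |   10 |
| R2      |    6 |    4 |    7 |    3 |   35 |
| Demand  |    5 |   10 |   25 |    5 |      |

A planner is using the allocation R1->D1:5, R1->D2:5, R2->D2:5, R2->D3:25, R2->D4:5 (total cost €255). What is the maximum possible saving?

Current plan cost = 5·5 + 5·4 + 5·4 + 25·7 + 5·3 = €255.
Optimal plan:
  R1–D3: 10 kL
  R2–D1: 5 kL
  R2–D2: 10 kL
  R2–D3: 15 kL
  R2–D4: 5 kL
Optimal cost = €220.
Saving = 255 − 220 = €35.

35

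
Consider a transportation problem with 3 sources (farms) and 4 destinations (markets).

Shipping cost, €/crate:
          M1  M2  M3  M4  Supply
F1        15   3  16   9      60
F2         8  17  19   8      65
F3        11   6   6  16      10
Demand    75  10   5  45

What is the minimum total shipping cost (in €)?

Optimal allocation:
  F1→M1: 5 crates
  F1→M2: 10 crates
  F1→M4: 45 crates
  F2→M1: 65 crates
  F3→M1: 5 crates
  F3→M3: 5 crates
Total cost = €1115.

1115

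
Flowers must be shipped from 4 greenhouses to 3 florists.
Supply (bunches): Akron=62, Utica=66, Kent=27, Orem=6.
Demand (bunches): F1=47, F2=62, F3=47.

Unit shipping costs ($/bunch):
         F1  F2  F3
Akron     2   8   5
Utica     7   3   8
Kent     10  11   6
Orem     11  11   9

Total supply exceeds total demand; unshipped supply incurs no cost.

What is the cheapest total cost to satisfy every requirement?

558

One minimum-cost allocation:
  Akron→F1: 47 bunches
  Akron→F3: 15 bunches
  Utica→F2: 62 bunches
  Utica→F3: 4 bunches
  Kent→F3: 27 bunches
  Orem→F3: 1 bunches
Total cost = $558.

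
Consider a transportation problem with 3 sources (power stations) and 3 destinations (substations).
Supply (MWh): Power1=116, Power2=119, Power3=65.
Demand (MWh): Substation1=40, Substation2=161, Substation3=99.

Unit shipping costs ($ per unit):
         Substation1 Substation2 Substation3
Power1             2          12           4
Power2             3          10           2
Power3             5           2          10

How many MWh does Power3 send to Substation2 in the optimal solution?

Optimal shipments:
  Power1–Substation1: 40 × $2 = $80
  Power1–Substation2: 76 × $12 = $912
  Power2–Substation2: 20 × $10 = $200
  Power2–Substation3: 99 × $2 = $198
  Power3–Substation2: 65 × $2 = $130
Total cost = $1520.
So Power3→Substation2 carries 65 MWh.

65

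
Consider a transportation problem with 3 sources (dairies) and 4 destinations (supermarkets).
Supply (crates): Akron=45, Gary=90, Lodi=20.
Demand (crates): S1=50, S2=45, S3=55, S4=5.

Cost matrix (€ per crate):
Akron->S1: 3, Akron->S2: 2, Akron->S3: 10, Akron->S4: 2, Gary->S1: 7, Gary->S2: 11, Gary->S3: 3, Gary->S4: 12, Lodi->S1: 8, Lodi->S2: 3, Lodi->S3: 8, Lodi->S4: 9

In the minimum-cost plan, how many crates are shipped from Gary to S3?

The minimum-cost plan:
  Akron to S1: 15 × €3 = €45
  Akron to S2: 25 × €2 = €50
  Akron to S4: 5 × €2 = €10
  Gary to S1: 35 × €7 = €245
  Gary to S3: 55 × €3 = €165
  Lodi to S2: 20 × €3 = €60
Total cost = €575.
So Gary→S3 carries 55 crates.

55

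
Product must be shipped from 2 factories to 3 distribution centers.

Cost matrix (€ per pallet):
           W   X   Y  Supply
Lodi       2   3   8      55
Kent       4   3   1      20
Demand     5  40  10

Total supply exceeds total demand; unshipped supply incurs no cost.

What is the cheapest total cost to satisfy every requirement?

An optimal shipping plan:
  Lodi to W: 5 × €2 = €10
  Lodi to X: 30 × €3 = €90
  Kent to X: 10 × €3 = €30
  Kent to Y: 10 × €1 = €10
Total = 10 + 90 + 30 + 10 = €140.

140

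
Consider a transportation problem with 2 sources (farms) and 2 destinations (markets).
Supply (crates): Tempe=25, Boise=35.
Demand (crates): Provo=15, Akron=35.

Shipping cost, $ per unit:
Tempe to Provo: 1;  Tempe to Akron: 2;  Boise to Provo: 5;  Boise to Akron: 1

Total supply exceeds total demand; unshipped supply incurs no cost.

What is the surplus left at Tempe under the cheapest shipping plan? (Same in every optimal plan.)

10

An optimal plan:
  Tempe->Provo: 15 crates
  Boise->Akron: 35 crates
Total cost = $50.
Tempe ships 15 of its 25, leaving 10.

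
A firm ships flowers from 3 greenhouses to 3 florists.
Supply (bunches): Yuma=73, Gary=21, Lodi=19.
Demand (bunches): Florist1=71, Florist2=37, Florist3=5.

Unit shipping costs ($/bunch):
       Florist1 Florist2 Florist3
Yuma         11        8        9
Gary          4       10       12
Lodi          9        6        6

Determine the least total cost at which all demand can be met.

932

A cheapest plan:
  Yuma→Florist1: 36 bunches
  Yuma→Florist2: 37 bunches
  Gary→Florist1: 21 bunches
  Lodi→Florist1: 14 bunches
  Lodi→Florist3: 5 bunches
Total cost = $932.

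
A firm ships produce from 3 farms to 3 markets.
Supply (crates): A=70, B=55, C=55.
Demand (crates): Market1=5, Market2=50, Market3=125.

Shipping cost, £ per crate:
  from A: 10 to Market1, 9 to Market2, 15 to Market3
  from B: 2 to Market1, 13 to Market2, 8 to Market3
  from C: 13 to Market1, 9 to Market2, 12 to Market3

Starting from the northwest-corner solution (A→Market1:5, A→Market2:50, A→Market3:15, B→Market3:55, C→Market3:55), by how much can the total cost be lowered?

Current plan cost = 5·10 + 50·9 + 15·15 + 55·8 + 55·12 = £1825.
Optimal plan:
  A–Market2: 50 × £9 = £450
  A–Market3: 20 × £15 = £300
  B–Market1: 5 × £2 = £10
  B–Market3: 50 × £8 = £400
  C–Market3: 55 × £12 = £660
Optimal cost = £1820.
Saving = 1825 − 1820 = £5.

5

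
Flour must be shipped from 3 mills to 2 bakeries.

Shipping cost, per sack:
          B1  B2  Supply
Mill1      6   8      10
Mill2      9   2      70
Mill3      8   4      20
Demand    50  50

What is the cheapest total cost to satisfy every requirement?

Optimal allocation:
  Mill1->B1: 10 sacks
  Mill2->B1: 20 sacks
  Mill2->B2: 50 sacks
  Mill3->B1: 20 sacks
Total cost = 500.
(Supply check: Mill1 ships 10; Mill2 ships 70; Mill3 ships 20.)

500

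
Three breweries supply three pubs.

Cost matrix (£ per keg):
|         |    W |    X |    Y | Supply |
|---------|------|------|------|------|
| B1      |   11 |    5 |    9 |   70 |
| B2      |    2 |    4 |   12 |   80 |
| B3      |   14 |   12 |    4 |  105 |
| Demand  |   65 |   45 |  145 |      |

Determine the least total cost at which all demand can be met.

1120

An optimal shipping plan:
  B1->X: 30 × £5 = £150
  B1->Y: 40 × £9 = £360
  B2->W: 65 × £2 = £130
  B2->X: 15 × £4 = £60
  B3->Y: 105 × £4 = £420
Total = 150 + 360 + 130 + 60 + 420 = £1120.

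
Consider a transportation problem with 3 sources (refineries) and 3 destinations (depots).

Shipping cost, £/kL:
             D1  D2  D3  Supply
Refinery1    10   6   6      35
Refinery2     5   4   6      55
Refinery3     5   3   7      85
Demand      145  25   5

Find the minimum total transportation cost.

An optimal shipping plan:
  Refinery1–D1: 5 kL
  Refinery1–D2: 25 kL
  Refinery1–D3: 5 kL
  Refinery2–D1: 55 kL
  Refinery3–D1: 85 kL
Total cost = £930.

930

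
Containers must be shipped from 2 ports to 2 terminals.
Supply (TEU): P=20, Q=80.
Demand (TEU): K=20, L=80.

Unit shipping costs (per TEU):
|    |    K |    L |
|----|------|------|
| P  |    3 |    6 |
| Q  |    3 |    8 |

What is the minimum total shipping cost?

660

One minimum-cost allocation:
  P->L: 20 × 6 = 120
  Q->K: 20 × 3 = 60
  Q->L: 60 × 8 = 480
Total = 120 + 60 + 480 = 660.
(Supply check: P ships 20; Q ships 80.)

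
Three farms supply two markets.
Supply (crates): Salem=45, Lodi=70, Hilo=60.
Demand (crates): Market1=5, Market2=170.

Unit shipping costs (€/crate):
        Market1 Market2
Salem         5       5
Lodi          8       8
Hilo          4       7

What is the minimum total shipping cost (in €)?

1190

Optimal allocation:
  Salem->Market2: 45 × €5 = €225
  Lodi->Market2: 70 × €8 = €560
  Hilo->Market1: 5 × €4 = €20
  Hilo->Market2: 55 × €7 = €385
Total = 225 + 560 + 20 + 385 = €1190.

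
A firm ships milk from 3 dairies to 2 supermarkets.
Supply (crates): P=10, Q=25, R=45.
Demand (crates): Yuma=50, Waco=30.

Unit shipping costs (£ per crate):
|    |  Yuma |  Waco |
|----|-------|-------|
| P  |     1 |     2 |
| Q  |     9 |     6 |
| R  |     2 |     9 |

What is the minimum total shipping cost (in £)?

255

One minimum-cost allocation:
  P–Yuma: 5 crates
  P–Waco: 5 crates
  Q–Waco: 25 crates
  R–Yuma: 45 crates
Total cost = £255.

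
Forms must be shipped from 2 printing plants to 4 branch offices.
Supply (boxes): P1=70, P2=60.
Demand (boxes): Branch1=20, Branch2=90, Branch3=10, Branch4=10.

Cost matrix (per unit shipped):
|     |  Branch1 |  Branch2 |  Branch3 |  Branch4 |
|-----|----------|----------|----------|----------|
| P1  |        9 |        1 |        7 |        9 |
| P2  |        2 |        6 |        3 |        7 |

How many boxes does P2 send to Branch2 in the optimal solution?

Optimal shipments:
  P1–Branch2: 70 boxes
  P2–Branch1: 20 boxes
  P2–Branch2: 20 boxes
  P2–Branch3: 10 boxes
  P2–Branch4: 10 boxes
Total cost = 330.
So P2→Branch2 carries 20 boxes.

20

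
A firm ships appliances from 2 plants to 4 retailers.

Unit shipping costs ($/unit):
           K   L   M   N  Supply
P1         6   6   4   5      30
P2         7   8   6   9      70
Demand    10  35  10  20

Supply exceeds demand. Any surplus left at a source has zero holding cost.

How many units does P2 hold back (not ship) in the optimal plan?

25

An optimal plan:
  P1→L: 10 units
  P1→N: 20 units
  P2→K: 10 units
  P2→L: 25 units
  P2→M: 10 units
Total cost = $490.
P2 ships 45 of its 70, leaving 25.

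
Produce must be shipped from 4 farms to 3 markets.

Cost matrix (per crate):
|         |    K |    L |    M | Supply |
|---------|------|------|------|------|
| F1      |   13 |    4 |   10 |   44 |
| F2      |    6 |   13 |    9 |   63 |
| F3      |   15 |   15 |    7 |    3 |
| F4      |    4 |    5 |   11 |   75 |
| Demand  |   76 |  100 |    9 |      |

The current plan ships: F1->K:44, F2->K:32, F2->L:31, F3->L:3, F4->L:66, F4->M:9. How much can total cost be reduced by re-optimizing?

692

Current plan cost = 44·13 + 32·6 + 31·13 + 3·15 + 66·5 + 9·11 = 1641.
Optimal plan:
  F1->L: 44 crates
  F2->K: 57 crates
  F2->M: 6 crates
  F3->M: 3 crates
  F4->K: 19 crates
  F4->L: 56 crates
Optimal cost = 949.
Saving = 1641 − 949 = 692.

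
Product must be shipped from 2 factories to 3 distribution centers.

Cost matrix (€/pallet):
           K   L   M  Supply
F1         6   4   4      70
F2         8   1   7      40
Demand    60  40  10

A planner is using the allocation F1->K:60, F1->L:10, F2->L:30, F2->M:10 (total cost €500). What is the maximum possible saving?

60

Current plan cost = 60·6 + 10·4 + 30·1 + 10·7 = €500.
Optimal plan:
  F1–K: 60 × €6 = €360
  F1–M: 10 × €4 = €40
  F2–L: 40 × €1 = €40
Optimal cost = €440.
Saving = 500 − 440 = €60.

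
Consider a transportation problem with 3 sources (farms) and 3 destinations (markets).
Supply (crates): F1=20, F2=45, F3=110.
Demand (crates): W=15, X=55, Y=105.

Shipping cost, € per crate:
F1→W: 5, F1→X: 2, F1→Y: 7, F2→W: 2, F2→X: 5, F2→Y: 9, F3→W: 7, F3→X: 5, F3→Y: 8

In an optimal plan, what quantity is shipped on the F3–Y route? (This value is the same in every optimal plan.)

Solving gives:
  F1–X: 20 × €2 = €40
  F2–W: 15 × €2 = €30
  F2–X: 30 × €5 = €150
  F3–X: 5 × €5 = €25
  F3–Y: 105 × €8 = €840
Total cost = €1085.
So F3→Y carries 105 crates.

105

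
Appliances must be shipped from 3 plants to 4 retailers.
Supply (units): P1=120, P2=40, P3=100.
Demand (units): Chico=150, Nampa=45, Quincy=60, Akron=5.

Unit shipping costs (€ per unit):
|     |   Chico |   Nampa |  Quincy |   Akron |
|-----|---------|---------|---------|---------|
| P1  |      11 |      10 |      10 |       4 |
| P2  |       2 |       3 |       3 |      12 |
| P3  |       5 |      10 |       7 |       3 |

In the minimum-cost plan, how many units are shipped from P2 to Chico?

Optimal shipments:
  P1–Chico: 10 × €11 = €110
  P1–Nampa: 45 × €10 = €450
  P1–Quincy: 60 × €10 = €600
  P1–Akron: 5 × €4 = €20
  P2–Chico: 40 × €2 = €80
  P3–Chico: 100 × €5 = €500
Total cost = €1760.
So P2→Chico carries 40 units.

40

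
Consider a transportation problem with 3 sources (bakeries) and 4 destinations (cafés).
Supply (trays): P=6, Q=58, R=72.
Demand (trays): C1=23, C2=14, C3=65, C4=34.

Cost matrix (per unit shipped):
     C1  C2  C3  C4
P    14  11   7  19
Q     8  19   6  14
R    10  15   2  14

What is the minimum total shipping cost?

980

A cheapest plan:
  P→C2: 6 × 11 = 66
  Q→C1: 23 × 8 = 184
  Q→C2: 1 × 19 = 19
  Q→C4: 34 × 14 = 476
  R→C2: 7 × 15 = 105
  R→C3: 65 × 2 = 130
Total = 66 + 184 + 19 + 476 + 105 + 130 = 980.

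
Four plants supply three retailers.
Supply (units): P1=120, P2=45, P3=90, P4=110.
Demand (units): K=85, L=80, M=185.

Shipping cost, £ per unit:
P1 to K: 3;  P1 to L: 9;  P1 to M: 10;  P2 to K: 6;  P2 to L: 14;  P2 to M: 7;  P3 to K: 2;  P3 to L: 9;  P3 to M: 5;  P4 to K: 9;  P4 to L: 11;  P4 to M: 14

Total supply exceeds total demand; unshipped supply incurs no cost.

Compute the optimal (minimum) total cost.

An optimal shipping plan:
  P1–K: 85 units
  P1–M: 35 units
  P2–M: 45 units
  P3–M: 90 units
  P4–L: 80 units
  P4–M: 15 units
Total cost = £2460.

2460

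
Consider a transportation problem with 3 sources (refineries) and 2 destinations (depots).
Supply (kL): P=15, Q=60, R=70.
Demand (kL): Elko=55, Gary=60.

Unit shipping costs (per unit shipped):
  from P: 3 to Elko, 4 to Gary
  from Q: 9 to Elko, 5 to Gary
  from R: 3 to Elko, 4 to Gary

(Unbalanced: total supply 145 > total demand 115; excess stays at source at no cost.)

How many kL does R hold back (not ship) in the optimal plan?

An optimal plan:
  P to Gary: 15 × 4 = 60
  Q to Gary: 30 × 5 = 150
  R to Elko: 55 × 3 = 165
  R to Gary: 15 × 4 = 60
Total cost = 435.
R ships 70 of its 70, leaving 0.

0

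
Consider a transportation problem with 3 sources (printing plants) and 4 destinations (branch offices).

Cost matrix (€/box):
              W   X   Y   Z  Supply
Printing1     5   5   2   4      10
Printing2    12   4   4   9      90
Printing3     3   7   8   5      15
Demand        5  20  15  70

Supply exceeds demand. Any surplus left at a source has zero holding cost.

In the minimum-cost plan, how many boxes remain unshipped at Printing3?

Minimum-cost shipments:
  Printing1->Z: 10 boxes
  Printing2->X: 20 boxes
  Printing2->Y: 15 boxes
  Printing2->Z: 50 boxes
  Printing3->W: 5 boxes
  Printing3->Z: 10 boxes
Total cost = €695.
Printing3 ships 15 of its 15, leaving 0.

0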